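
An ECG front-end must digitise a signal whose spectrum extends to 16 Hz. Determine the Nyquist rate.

Nyquist rate = 2 × 16 Hz = 32 Hz.

32 Hz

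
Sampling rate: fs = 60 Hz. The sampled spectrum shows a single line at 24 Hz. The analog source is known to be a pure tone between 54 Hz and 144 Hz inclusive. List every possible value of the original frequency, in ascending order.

84 Hz, 96 Hz, 144 Hz

Frequencies that alias to 24 Hz are k·fs ± 24 Hz for integer k ≥ 0.
k=0: 24 Hz.
k=1: 36 Hz, 84 Hz.
k=2: 96 Hz, 144 Hz.
k=3: 156 Hz, 204 Hz.
Within [54 Hz, 144 Hz]: 84 Hz, 96 Hz, 144 Hz.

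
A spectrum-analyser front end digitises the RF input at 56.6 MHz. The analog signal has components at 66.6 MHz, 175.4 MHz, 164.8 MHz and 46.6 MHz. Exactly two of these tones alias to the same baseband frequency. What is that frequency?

fs/2 = 28.3 MHz.
66.6 MHz mod fs = 10 MHz.
10 MHz ≤ fs/2 = 28.3 MHz, appears at 10 MHz.
175.4 MHz mod fs = 5.6 MHz.
5.6 MHz ≤ fs/2 = 28.3 MHz, appears at 5.6 MHz.
164.8 MHz mod fs = 51.6 MHz.
51.6 MHz > fs/2 = 28.3 MHz, folds to fs − 51.6 MHz = 5 MHz.
46.6 MHz > fs/2 = 28.3 MHz, folds to fs − 46.6 MHz = 10 MHz.
46.6 MHz and 66.6 MHz both map to 10 MHz.

10 MHz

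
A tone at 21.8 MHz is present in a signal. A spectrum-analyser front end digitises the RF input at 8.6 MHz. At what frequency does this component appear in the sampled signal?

21.8 MHz mod fs = 4.6 MHz.
4.6 MHz > fs/2 = 4.3 MHz, folds to fs − 4.6 MHz = 4 MHz.

4 MHz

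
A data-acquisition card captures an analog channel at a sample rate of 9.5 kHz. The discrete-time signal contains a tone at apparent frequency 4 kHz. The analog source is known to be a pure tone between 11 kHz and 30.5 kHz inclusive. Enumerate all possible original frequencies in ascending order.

Frequencies that alias to 4 kHz are k·fs ± 4 kHz for integer k ≥ 0.
k=0: 4 kHz.
k=1: 5.5 kHz, 13.5 kHz.
k=2: 15 kHz, 23 kHz.
k=3: 24.5 kHz, 32.5 kHz.
k=4: 34 kHz, 42 kHz.
Within [11 kHz, 30.5 kHz]: 13.5 kHz, 15 kHz, 23 kHz, 24.5 kHz.

13.5 kHz, 15 kHz, 23 kHz, 24.5 kHz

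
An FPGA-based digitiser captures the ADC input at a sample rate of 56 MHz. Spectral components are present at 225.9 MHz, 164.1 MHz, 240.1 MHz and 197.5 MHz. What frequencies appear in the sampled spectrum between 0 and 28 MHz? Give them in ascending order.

fs/2 = 28 MHz.
225.9 MHz mod fs = 1.9 MHz.
1.9 MHz ≤ fs/2 = 28 MHz, appears at 1.9 MHz.
164.1 MHz mod fs = 52.1 MHz.
52.1 MHz > fs/2 = 28 MHz, folds to fs − 52.1 MHz = 3.9 MHz.
240.1 MHz mod fs = 16.1 MHz.
16.1 MHz ≤ fs/2 = 28 MHz, appears at 16.1 MHz.
197.5 MHz mod fs = 29.5 MHz.
29.5 MHz > fs/2 = 28 MHz, folds to fs − 29.5 MHz = 26.5 MHz.
Distinct values: {1.9 MHz, 3.9 MHz, 16.1 MHz, 26.5 MHz}.

1.9 MHz, 3.9 MHz, 16.1 MHz, 26.5 MHz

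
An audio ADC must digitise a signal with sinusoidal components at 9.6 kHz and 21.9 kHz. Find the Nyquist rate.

43.8 kHz

Highest-frequency component: 21.9 kHz.
Nyquist rate = 2 × 21.9 kHz = 43.8 kHz.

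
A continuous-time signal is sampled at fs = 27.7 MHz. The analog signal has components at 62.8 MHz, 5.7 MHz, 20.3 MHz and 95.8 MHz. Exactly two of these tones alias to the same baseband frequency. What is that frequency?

7.4 MHz

fs/2 = 13.85 MHz.
62.8 MHz mod fs = 7.4 MHz.
7.4 MHz ≤ fs/2 = 13.85 MHz, appears at 7.4 MHz.
5.7 MHz ≤ fs/2 = 13.85 MHz, passes unchanged.
20.3 MHz > fs/2 = 13.85 MHz, folds to fs − 20.3 MHz = 7.4 MHz.
95.8 MHz mod fs = 12.7 MHz.
12.7 MHz ≤ fs/2 = 13.85 MHz, appears at 12.7 MHz.
20.3 MHz and 62.8 MHz both map to 7.4 MHz.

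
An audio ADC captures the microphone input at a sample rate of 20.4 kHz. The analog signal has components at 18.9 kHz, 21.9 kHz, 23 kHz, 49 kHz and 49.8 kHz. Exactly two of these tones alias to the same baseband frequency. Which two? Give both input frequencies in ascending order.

fs/2 = 10.2 kHz.
18.9 kHz > fs/2 = 10.2 kHz, folds to fs − 18.9 kHz = 1.5 kHz.
21.9 kHz mod fs = 1.5 kHz.
1.5 kHz ≤ fs/2 = 10.2 kHz, appears at 1.5 kHz.
23 kHz mod fs = 2.6 kHz.
2.6 kHz ≤ fs/2 = 10.2 kHz, appears at 2.6 kHz.
49 kHz mod fs = 8.2 kHz.
8.2 kHz ≤ fs/2 = 10.2 kHz, appears at 8.2 kHz.
49.8 kHz mod fs = 9 kHz.
9 kHz ≤ fs/2 = 10.2 kHz, appears at 9 kHz.
18.9 kHz and 21.9 kHz both map to 1.5 kHz.

18.9 kHz, 21.9 kHz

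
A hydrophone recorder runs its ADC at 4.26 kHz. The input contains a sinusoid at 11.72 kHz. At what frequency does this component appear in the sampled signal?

1.06 kHz

11.72 kHz mod fs = 3.2 kHz.
3.2 kHz > fs/2 = 2.13 kHz, folds to fs − 3.2 kHz = 1.06 kHz.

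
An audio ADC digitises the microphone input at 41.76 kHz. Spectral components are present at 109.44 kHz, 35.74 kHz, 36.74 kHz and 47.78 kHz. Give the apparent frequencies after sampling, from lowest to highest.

5.02 kHz, 6.02 kHz, 15.84 kHz

fs/2 = 20.88 kHz.
109.44 kHz mod fs = 25.92 kHz.
25.92 kHz > fs/2 = 20.88 kHz, folds to fs − 25.92 kHz = 15.84 kHz.
35.74 kHz > fs/2 = 20.88 kHz, folds to fs − 35.74 kHz = 6.02 kHz.
36.74 kHz > fs/2 = 20.88 kHz, folds to fs − 36.74 kHz = 5.02 kHz.
47.78 kHz mod fs = 6.02 kHz.
6.02 kHz ≤ fs/2 = 20.88 kHz, appears at 6.02 kHz.
Distinct values: {5.02 kHz, 6.02 kHz, 15.84 kHz}.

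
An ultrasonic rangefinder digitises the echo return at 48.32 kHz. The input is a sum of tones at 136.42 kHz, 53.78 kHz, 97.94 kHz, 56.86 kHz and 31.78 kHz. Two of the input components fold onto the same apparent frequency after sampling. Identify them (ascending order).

56.86 kHz, 136.42 kHz

fs/2 = 24.16 kHz.
136.42 kHz mod fs = 39.78 kHz.
39.78 kHz > fs/2 = 24.16 kHz, folds to fs − 39.78 kHz = 8.54 kHz.
53.78 kHz mod fs = 5.46 kHz.
5.46 kHz ≤ fs/2 = 24.16 kHz, appears at 5.46 kHz.
97.94 kHz mod fs = 1.3 kHz.
1.3 kHz ≤ fs/2 = 24.16 kHz, appears at 1.3 kHz.
56.86 kHz mod fs = 8.54 kHz.
8.54 kHz ≤ fs/2 = 24.16 kHz, appears at 8.54 kHz.
31.78 kHz > fs/2 = 24.16 kHz, folds to fs − 31.78 kHz = 16.54 kHz.
56.86 kHz and 136.42 kHz both map to 8.54 kHz.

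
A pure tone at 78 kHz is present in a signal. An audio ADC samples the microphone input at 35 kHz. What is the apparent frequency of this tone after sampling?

78 kHz mod fs = 8 kHz.
8 kHz ≤ fs/2 = 17.5 kHz, appears at 8 kHz.

8 kHz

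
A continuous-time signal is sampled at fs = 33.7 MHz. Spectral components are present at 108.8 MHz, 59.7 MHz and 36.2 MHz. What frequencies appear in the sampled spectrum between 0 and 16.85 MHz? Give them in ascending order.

fs/2 = 16.85 MHz.
108.8 MHz mod fs = 7.7 MHz.
7.7 MHz ≤ fs/2 = 16.85 MHz, appears at 7.7 MHz.
59.7 MHz mod fs = 26 MHz.
26 MHz > fs/2 = 16.85 MHz, folds to fs − 26 MHz = 7.7 MHz.
36.2 MHz mod fs = 2.5 MHz.
2.5 MHz ≤ fs/2 = 16.85 MHz, appears at 2.5 MHz.
Distinct values: {2.5 MHz, 7.7 MHz}.

2.5 MHz, 7.7 MHz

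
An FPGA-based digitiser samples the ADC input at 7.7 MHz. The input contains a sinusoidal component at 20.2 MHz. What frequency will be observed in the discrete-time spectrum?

20.2 MHz mod fs = 4.8 MHz.
4.8 MHz > fs/2 = 3.85 MHz, folds to fs − 4.8 MHz = 2.9 MHz.

2.9 MHz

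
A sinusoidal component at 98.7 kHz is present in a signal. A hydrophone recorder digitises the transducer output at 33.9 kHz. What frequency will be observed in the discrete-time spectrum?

3 kHz

98.7 kHz mod fs = 30.9 kHz.
30.9 kHz > fs/2 = 16.95 kHz, folds to fs − 30.9 kHz = 3 kHz.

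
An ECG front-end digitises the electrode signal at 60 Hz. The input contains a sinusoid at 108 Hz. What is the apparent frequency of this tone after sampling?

108 Hz mod fs = 48 Hz.
48 Hz > fs/2 = 30 Hz, folds to fs − 48 Hz = 12 Hz.

12 Hz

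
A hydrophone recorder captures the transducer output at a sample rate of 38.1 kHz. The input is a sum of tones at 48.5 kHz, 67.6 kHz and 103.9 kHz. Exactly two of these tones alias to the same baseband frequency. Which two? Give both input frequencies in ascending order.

fs/2 = 19.05 kHz.
48.5 kHz mod fs = 10.4 kHz.
10.4 kHz ≤ fs/2 = 19.05 kHz, appears at 10.4 kHz.
67.6 kHz mod fs = 29.5 kHz.
29.5 kHz > fs/2 = 19.05 kHz, folds to fs − 29.5 kHz = 8.6 kHz.
103.9 kHz mod fs = 27.7 kHz.
27.7 kHz > fs/2 = 19.05 kHz, folds to fs − 27.7 kHz = 10.4 kHz.
48.5 kHz and 103.9 kHz both map to 10.4 kHz.

48.5 kHz, 103.9 kHz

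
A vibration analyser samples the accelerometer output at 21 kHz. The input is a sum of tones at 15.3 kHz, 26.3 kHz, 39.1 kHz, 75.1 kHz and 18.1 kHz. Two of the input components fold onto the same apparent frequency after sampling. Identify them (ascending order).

18.1 kHz, 39.1 kHz

fs/2 = 10.5 kHz.
15.3 kHz > fs/2 = 10.5 kHz, folds to fs − 15.3 kHz = 5.7 kHz.
26.3 kHz mod fs = 5.3 kHz.
5.3 kHz ≤ fs/2 = 10.5 kHz, appears at 5.3 kHz.
39.1 kHz mod fs = 18.1 kHz.
18.1 kHz > fs/2 = 10.5 kHz, folds to fs − 18.1 kHz = 2.9 kHz.
75.1 kHz mod fs = 12.1 kHz.
12.1 kHz > fs/2 = 10.5 kHz, folds to fs − 12.1 kHz = 8.9 kHz.
18.1 kHz > fs/2 = 10.5 kHz, folds to fs − 18.1 kHz = 2.9 kHz.
18.1 kHz and 39.1 kHz both map to 2.9 kHz.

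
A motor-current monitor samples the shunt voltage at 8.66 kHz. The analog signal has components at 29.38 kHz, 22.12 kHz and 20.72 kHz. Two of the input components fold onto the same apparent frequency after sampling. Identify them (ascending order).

fs/2 = 4.33 kHz.
29.38 kHz mod fs = 3.4 kHz.
3.4 kHz ≤ fs/2 = 4.33 kHz, appears at 3.4 kHz.
22.12 kHz mod fs = 4.8 kHz.
4.8 kHz > fs/2 = 4.33 kHz, folds to fs − 4.8 kHz = 3.86 kHz.
20.72 kHz mod fs = 3.4 kHz.
3.4 kHz ≤ fs/2 = 4.33 kHz, appears at 3.4 kHz.
20.72 kHz and 29.38 kHz both map to 3.4 kHz.

20.72 kHz, 29.38 kHz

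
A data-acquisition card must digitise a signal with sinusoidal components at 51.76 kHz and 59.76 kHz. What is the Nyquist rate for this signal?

Highest-frequency component: 59.76 kHz.
Nyquist rate = 2 × 59.76 kHz = 119.52 kHz.

119.52 kHz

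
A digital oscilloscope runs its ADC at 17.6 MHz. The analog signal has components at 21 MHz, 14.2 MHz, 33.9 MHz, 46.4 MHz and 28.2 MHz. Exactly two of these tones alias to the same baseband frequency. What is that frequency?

3.4 MHz

fs/2 = 8.8 MHz.
21 MHz mod fs = 3.4 MHz.
3.4 MHz ≤ fs/2 = 8.8 MHz, appears at 3.4 MHz.
14.2 MHz > fs/2 = 8.8 MHz, folds to fs − 14.2 MHz = 3.4 MHz.
33.9 MHz mod fs = 16.3 MHz.
16.3 MHz > fs/2 = 8.8 MHz, folds to fs − 16.3 MHz = 1.3 MHz.
46.4 MHz mod fs = 11.2 MHz.
11.2 MHz > fs/2 = 8.8 MHz, folds to fs − 11.2 MHz = 6.4 MHz.
28.2 MHz mod fs = 10.6 MHz.
10.6 MHz > fs/2 = 8.8 MHz, folds to fs − 10.6 MHz = 7 MHz.
14.2 MHz and 21 MHz both map to 3.4 MHz.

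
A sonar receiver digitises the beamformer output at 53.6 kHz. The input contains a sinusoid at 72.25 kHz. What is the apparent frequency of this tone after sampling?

72.25 kHz mod fs = 18.65 kHz.
18.65 kHz ≤ fs/2 = 26.8 kHz, appears at 18.65 kHz.

18.65 kHz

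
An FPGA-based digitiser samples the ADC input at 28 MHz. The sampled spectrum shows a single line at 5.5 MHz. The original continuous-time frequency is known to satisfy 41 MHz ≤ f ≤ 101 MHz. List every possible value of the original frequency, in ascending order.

Frequencies that alias to 5.5 MHz are k·fs ± 5.5 MHz for integer k ≥ 0.
k=0: 5.5 MHz.
k=1: 22.5 MHz, 33.5 MHz.
k=2: 50.5 MHz, 61.5 MHz.
k=3: 78.5 MHz, 89.5 MHz.
k=4: 106.5 MHz, 117.5 MHz.
Within [41 MHz, 101 MHz]: 50.5 MHz, 61.5 MHz, 78.5 MHz, 89.5 MHz.

50.5 MHz, 61.5 MHz, 78.5 MHz, 89.5 MHz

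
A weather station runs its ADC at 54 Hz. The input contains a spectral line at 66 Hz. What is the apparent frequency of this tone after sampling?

12 Hz

66 Hz mod fs = 12 Hz.
12 Hz ≤ fs/2 = 27 Hz, appears at 12 Hz.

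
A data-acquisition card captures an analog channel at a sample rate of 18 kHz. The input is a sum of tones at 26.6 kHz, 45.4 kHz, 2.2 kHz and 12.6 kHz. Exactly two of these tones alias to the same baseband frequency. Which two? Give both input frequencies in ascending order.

fs/2 = 9 kHz.
26.6 kHz mod fs = 8.6 kHz.
8.6 kHz ≤ fs/2 = 9 kHz, appears at 8.6 kHz.
45.4 kHz mod fs = 9.4 kHz.
9.4 kHz > fs/2 = 9 kHz, folds to fs − 9.4 kHz = 8.6 kHz.
2.2 kHz ≤ fs/2 = 9 kHz, passes unchanged.
12.6 kHz > fs/2 = 9 kHz, folds to fs − 12.6 kHz = 5.4 kHz.
26.6 kHz and 45.4 kHz both map to 8.6 kHz.

26.6 kHz, 45.4 kHz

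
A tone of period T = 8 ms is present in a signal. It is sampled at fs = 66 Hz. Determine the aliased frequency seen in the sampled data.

T = 8 ms → f = 1/T = 125 Hz.
125 Hz mod fs = 59 Hz.
59 Hz > fs/2 = 33 Hz, folds to fs − 59 Hz = 7 Hz.

7 Hz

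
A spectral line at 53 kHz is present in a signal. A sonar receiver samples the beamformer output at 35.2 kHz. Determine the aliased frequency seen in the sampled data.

53 kHz mod fs = 17.8 kHz.
17.8 kHz > fs/2 = 17.6 kHz, folds to fs − 17.8 kHz = 17.4 kHz.

17.4 kHz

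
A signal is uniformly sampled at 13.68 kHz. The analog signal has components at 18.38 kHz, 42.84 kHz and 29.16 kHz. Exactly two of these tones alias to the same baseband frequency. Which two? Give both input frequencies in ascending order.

fs/2 = 6.84 kHz.
18.38 kHz mod fs = 4.7 kHz.
4.7 kHz ≤ fs/2 = 6.84 kHz, appears at 4.7 kHz.
42.84 kHz mod fs = 1.8 kHz.
1.8 kHz ≤ fs/2 = 6.84 kHz, appears at 1.8 kHz.
29.16 kHz mod fs = 1.8 kHz.
1.8 kHz ≤ fs/2 = 6.84 kHz, appears at 1.8 kHz.
29.16 kHz and 42.84 kHz both map to 1.8 kHz.

29.16 kHz, 42.84 kHz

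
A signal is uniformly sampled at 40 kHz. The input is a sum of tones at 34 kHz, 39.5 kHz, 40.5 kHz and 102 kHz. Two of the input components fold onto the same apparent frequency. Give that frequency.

fs/2 = 20 kHz.
34 kHz > fs/2 = 20 kHz, folds to fs − 34 kHz = 6 kHz.
39.5 kHz > fs/2 = 20 kHz, folds to fs − 39.5 kHz = 0.5 kHz.
40.5 kHz mod fs = 0.5 kHz.
0.5 kHz ≤ fs/2 = 20 kHz, appears at 0.5 kHz.
102 kHz mod fs = 22 kHz.
22 kHz > fs/2 = 20 kHz, folds to fs − 22 kHz = 18 kHz.
39.5 kHz and 40.5 kHz both map to 0.5 kHz.

0.5 kHz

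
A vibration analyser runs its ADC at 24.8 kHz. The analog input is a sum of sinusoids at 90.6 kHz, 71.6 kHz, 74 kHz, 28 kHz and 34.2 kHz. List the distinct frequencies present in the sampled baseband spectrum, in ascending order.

fs/2 = 12.4 kHz.
90.6 kHz mod fs = 16.2 kHz.
16.2 kHz > fs/2 = 12.4 kHz, folds to fs − 16.2 kHz = 8.6 kHz.
71.6 kHz mod fs = 22 kHz.
22 kHz > fs/2 = 12.4 kHz, folds to fs − 22 kHz = 2.8 kHz.
74 kHz mod fs = 24.4 kHz.
24.4 kHz > fs/2 = 12.4 kHz, folds to fs − 24.4 kHz = 0.4 kHz.
28 kHz mod fs = 3.2 kHz.
3.2 kHz ≤ fs/2 = 12.4 kHz, appears at 3.2 kHz.
34.2 kHz mod fs = 9.4 kHz.
9.4 kHz ≤ fs/2 = 12.4 kHz, appears at 9.4 kHz.
Distinct values: {0.4 kHz, 2.8 kHz, 3.2 kHz, 8.6 kHz, 9.4 kHz}.

0.4 kHz, 2.8 kHz, 3.2 kHz, 8.6 kHz, 9.4 kHz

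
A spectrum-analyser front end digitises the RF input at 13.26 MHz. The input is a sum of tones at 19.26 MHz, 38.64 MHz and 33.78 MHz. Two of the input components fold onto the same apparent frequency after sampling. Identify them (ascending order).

fs/2 = 6.63 MHz.
19.26 MHz mod fs = 6 MHz.
6 MHz ≤ fs/2 = 6.63 MHz, appears at 6 MHz.
38.64 MHz mod fs = 12.12 MHz.
12.12 MHz > fs/2 = 6.63 MHz, folds to fs − 12.12 MHz = 1.14 MHz.
33.78 MHz mod fs = 7.26 MHz.
7.26 MHz > fs/2 = 6.63 MHz, folds to fs − 7.26 MHz = 6 MHz.
19.26 MHz and 33.78 MHz both map to 6 MHz.

19.26 MHz, 33.78 MHz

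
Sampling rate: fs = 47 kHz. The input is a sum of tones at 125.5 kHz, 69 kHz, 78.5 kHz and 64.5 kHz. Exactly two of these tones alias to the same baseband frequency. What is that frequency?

fs/2 = 23.5 kHz.
125.5 kHz mod fs = 31.5 kHz.
31.5 kHz > fs/2 = 23.5 kHz, folds to fs − 31.5 kHz = 15.5 kHz.
69 kHz mod fs = 22 kHz.
22 kHz ≤ fs/2 = 23.5 kHz, appears at 22 kHz.
78.5 kHz mod fs = 31.5 kHz.
31.5 kHz > fs/2 = 23.5 kHz, folds to fs − 31.5 kHz = 15.5 kHz.
64.5 kHz mod fs = 17.5 kHz.
17.5 kHz ≤ fs/2 = 23.5 kHz, appears at 17.5 kHz.
78.5 kHz and 125.5 kHz both map to 15.5 kHz.

15.5 kHz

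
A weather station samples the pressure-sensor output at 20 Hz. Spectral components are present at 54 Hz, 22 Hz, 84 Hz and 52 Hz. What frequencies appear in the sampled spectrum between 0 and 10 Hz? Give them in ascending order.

fs/2 = 10 Hz.
54 Hz mod fs = 14 Hz.
14 Hz > fs/2 = 10 Hz, folds to fs − 14 Hz = 6 Hz.
22 Hz mod fs = 2 Hz.
2 Hz ≤ fs/2 = 10 Hz, appears at 2 Hz.
84 Hz mod fs = 4 Hz.
4 Hz ≤ fs/2 = 10 Hz, appears at 4 Hz.
52 Hz mod fs = 12 Hz.
12 Hz > fs/2 = 10 Hz, folds to fs − 12 Hz = 8 Hz.
Distinct values: {2 Hz, 4 Hz, 6 Hz, 8 Hz}.

2 Hz, 4 Hz, 6 Hz, 8 Hz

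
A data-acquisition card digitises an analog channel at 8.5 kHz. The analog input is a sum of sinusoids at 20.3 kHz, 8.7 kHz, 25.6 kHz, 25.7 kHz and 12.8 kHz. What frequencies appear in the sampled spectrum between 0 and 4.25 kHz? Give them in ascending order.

fs/2 = 4.25 kHz.
20.3 kHz mod fs = 3.3 kHz.
3.3 kHz ≤ fs/2 = 4.25 kHz, appears at 3.3 kHz.
8.7 kHz mod fs = 0.2 kHz.
0.2 kHz ≤ fs/2 = 4.25 kHz, appears at 0.2 kHz.
25.6 kHz mod fs = 0.1 kHz.
0.1 kHz ≤ fs/2 = 4.25 kHz, appears at 0.1 kHz.
25.7 kHz mod fs = 0.2 kHz.
0.2 kHz ≤ fs/2 = 4.25 kHz, appears at 0.2 kHz.
12.8 kHz mod fs = 4.3 kHz.
4.3 kHz > fs/2 = 4.25 kHz, folds to fs − 4.3 kHz = 4.2 kHz.
Distinct values: {0.1 kHz, 0.2 kHz, 3.3 kHz, 4.2 kHz}.

0.1 kHz, 0.2 kHz, 3.3 kHz, 4.2 kHz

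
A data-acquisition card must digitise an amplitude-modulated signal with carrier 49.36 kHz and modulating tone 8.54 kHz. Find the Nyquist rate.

AM sidebands sit at fc ± fm = 40.82 kHz and 57.9 kHz.
Highest-frequency component: 57.9 kHz.
Nyquist rate = 2 × 57.9 kHz = 115.8 kHz.

115.8 kHz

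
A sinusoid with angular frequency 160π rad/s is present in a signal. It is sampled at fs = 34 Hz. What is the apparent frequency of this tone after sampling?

ω = 160π rad/s → f = ω/(2π) = 80 Hz.
80 Hz mod fs = 12 Hz.
12 Hz ≤ fs/2 = 17 Hz, appears at 12 Hz.

12 Hz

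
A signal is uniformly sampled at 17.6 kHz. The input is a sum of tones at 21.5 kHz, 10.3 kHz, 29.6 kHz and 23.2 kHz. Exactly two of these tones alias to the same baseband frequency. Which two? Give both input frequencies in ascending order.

23.2 kHz, 29.6 kHz

fs/2 = 8.8 kHz.
21.5 kHz mod fs = 3.9 kHz.
3.9 kHz ≤ fs/2 = 8.8 kHz, appears at 3.9 kHz.
10.3 kHz > fs/2 = 8.8 kHz, folds to fs − 10.3 kHz = 7.3 kHz.
29.6 kHz mod fs = 12 kHz.
12 kHz > fs/2 = 8.8 kHz, folds to fs − 12 kHz = 5.6 kHz.
23.2 kHz mod fs = 5.6 kHz.
5.6 kHz ≤ fs/2 = 8.8 kHz, appears at 5.6 kHz.
23.2 kHz and 29.6 kHz both map to 5.6 kHz.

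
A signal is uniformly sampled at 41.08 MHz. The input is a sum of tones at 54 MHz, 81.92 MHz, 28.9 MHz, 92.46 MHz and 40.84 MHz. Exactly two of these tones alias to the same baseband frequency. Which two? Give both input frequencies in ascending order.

40.84 MHz, 81.92 MHz

fs/2 = 20.54 MHz.
54 MHz mod fs = 12.92 MHz.
12.92 MHz ≤ fs/2 = 20.54 MHz, appears at 12.92 MHz.
81.92 MHz mod fs = 40.84 MHz.
40.84 MHz > fs/2 = 20.54 MHz, folds to fs − 40.84 MHz = 0.24 MHz.
28.9 MHz > fs/2 = 20.54 MHz, folds to fs − 28.9 MHz = 12.18 MHz.
92.46 MHz mod fs = 10.3 MHz.
10.3 MHz ≤ fs/2 = 20.54 MHz, appears at 10.3 MHz.
40.84 MHz > fs/2 = 20.54 MHz, folds to fs − 40.84 MHz = 0.24 MHz.
40.84 MHz and 81.92 MHz both map to 0.24 MHz.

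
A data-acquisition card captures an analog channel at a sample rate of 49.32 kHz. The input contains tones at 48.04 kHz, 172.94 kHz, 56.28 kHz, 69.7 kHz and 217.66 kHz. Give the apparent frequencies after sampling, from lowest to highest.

fs/2 = 24.66 kHz.
48.04 kHz > fs/2 = 24.66 kHz, folds to fs − 48.04 kHz = 1.28 kHz.
172.94 kHz mod fs = 24.98 kHz.
24.98 kHz > fs/2 = 24.66 kHz, folds to fs − 24.98 kHz = 24.34 kHz.
56.28 kHz mod fs = 6.96 kHz.
6.96 kHz ≤ fs/2 = 24.66 kHz, appears at 6.96 kHz.
69.7 kHz mod fs = 20.38 kHz.
20.38 kHz ≤ fs/2 = 24.66 kHz, appears at 20.38 kHz.
217.66 kHz mod fs = 20.38 kHz.
20.38 kHz ≤ fs/2 = 24.66 kHz, appears at 20.38 kHz.
Distinct values: {1.28 kHz, 6.96 kHz, 20.38 kHz, 24.34 kHz}.

1.28 kHz, 6.96 kHz, 20.38 kHz, 24.34 kHz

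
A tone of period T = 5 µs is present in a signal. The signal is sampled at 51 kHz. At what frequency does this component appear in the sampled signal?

T = 5 µs → f = 1/T = 200 kHz.
200 kHz mod fs = 47 kHz.
47 kHz > fs/2 = 25.5 kHz, folds to fs − 47 kHz = 4 kHz.

4 kHz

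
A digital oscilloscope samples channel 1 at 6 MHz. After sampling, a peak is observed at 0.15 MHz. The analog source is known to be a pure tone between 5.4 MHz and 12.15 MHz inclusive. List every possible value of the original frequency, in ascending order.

Frequencies that alias to 0.15 MHz are k·fs ± 0.15 MHz for integer k ≥ 0.
k=0: 0.15 MHz.
k=1: 5.85 MHz, 6.15 MHz.
k=2: 11.85 MHz, 12.15 MHz.
k=3: 17.85 MHz, 18.15 MHz.
Within [5.4 MHz, 12.15 MHz]: 5.85 MHz, 6.15 MHz, 11.85 MHz, 12.15 MHz.

5.85 MHz, 6.15 MHz, 11.85 MHz, 12.15 MHz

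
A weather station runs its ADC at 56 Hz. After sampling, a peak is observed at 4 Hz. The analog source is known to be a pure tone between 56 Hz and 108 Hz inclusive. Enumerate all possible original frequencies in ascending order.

60 Hz, 108 Hz

Frequencies that alias to 4 Hz are k·fs ± 4 Hz for integer k ≥ 0.
k=0: 4 Hz.
k=1: 52 Hz, 60 Hz.
k=2: 108 Hz, 116 Hz.
k=3: 164 Hz, 172 Hz.
Within [56 Hz, 108 Hz]: 60 Hz, 108 Hz.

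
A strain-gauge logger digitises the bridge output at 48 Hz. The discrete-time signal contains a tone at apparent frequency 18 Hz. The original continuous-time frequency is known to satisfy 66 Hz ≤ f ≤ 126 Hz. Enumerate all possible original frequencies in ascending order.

66 Hz, 78 Hz, 114 Hz, 126 Hz

Frequencies that alias to 18 Hz are k·fs ± 18 Hz for integer k ≥ 0.
k=0: 18 Hz.
k=1: 30 Hz, 66 Hz.
k=2: 78 Hz, 114 Hz.
k=3: 126 Hz, 162 Hz.
k=4: 174 Hz, 210 Hz.
Within [66 Hz, 126 Hz]: 66 Hz, 78 Hz, 114 Hz, 126 Hz.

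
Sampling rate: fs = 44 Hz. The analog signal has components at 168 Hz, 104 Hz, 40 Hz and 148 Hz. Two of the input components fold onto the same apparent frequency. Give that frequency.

16 Hz

fs/2 = 22 Hz.
168 Hz mod fs = 36 Hz.
36 Hz > fs/2 = 22 Hz, folds to fs − 36 Hz = 8 Hz.
104 Hz mod fs = 16 Hz.
16 Hz ≤ fs/2 = 22 Hz, appears at 16 Hz.
40 Hz > fs/2 = 22 Hz, folds to fs − 40 Hz = 4 Hz.
148 Hz mod fs = 16 Hz.
16 Hz ≤ fs/2 = 22 Hz, appears at 16 Hz.
104 Hz and 148 Hz both map to 16 Hz.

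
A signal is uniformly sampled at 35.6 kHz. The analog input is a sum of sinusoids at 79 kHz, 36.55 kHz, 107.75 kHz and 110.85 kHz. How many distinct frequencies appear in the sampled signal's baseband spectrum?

3

fs/2 = 17.8 kHz.
79 kHz mod fs = 7.8 kHz.
7.8 kHz ≤ fs/2 = 17.8 kHz, appears at 7.8 kHz.
36.55 kHz mod fs = 0.95 kHz.
0.95 kHz ≤ fs/2 = 17.8 kHz, appears at 0.95 kHz.
107.75 kHz mod fs = 0.95 kHz.
0.95 kHz ≤ fs/2 = 17.8 kHz, appears at 0.95 kHz.
110.85 kHz mod fs = 4.05 kHz.
4.05 kHz ≤ fs/2 = 17.8 kHz, appears at 4.05 kHz.
Distinct values: {0.95 kHz, 4.05 kHz, 7.8 kHz} → 3.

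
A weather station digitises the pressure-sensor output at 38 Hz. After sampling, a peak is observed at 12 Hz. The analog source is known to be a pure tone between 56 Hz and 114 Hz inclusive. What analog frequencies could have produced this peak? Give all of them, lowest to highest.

Frequencies that alias to 12 Hz are k·fs ± 12 Hz for integer k ≥ 0.
k=0: 12 Hz.
k=1: 26 Hz, 50 Hz.
k=2: 64 Hz, 88 Hz.
k=3: 102 Hz, 126 Hz.
k=4: 140 Hz, 164 Hz.
Within [56 Hz, 114 Hz]: 64 Hz, 88 Hz, 102 Hz.

64 Hz, 88 Hz, 102 Hz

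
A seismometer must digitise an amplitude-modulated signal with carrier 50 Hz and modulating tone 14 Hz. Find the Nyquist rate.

AM sidebands sit at fc ± fm = 36 Hz and 64 Hz.
Highest-frequency component: 64 Hz.
Nyquist rate = 2 × 64 Hz = 128 Hz.

128 Hz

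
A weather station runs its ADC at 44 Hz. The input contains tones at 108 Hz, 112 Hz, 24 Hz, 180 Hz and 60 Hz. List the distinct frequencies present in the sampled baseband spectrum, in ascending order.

fs/2 = 22 Hz.
108 Hz mod fs = 20 Hz.
20 Hz ≤ fs/2 = 22 Hz, appears at 20 Hz.
112 Hz mod fs = 24 Hz.
24 Hz > fs/2 = 22 Hz, folds to fs − 24 Hz = 20 Hz.
24 Hz > fs/2 = 22 Hz, folds to fs − 24 Hz = 20 Hz.
180 Hz mod fs = 4 Hz.
4 Hz ≤ fs/2 = 22 Hz, appears at 4 Hz.
60 Hz mod fs = 16 Hz.
16 Hz ≤ fs/2 = 22 Hz, appears at 16 Hz.
Distinct values: {4 Hz, 16 Hz, 20 Hz}.

4 Hz, 16 Hz, 20 Hz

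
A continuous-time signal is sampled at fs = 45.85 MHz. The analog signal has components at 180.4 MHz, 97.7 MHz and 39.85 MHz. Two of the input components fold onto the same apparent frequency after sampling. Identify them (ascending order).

39.85 MHz, 97.7 MHz

fs/2 = 22.925 MHz.
180.4 MHz mod fs = 42.85 MHz.
42.85 MHz > fs/2 = 22.925 MHz, folds to fs − 42.85 MHz = 3 MHz.
97.7 MHz mod fs = 6 MHz.
6 MHz ≤ fs/2 = 22.925 MHz, appears at 6 MHz.
39.85 MHz > fs/2 = 22.925 MHz, folds to fs − 39.85 MHz = 6 MHz.
39.85 MHz and 97.7 MHz both map to 6 MHz.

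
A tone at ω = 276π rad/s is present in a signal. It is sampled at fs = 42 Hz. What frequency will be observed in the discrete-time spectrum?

ω = 276π rad/s → f = ω/(2π) = 138 Hz.
138 Hz mod fs = 12 Hz.
12 Hz ≤ fs/2 = 21 Hz, appears at 12 Hz.

12 Hz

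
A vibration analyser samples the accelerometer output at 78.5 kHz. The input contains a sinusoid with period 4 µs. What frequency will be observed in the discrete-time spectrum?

T = 4 µs → f = 1/T = 250 kHz.
250 kHz mod fs = 14.5 kHz.
14.5 kHz ≤ fs/2 = 39.25 kHz, appears at 14.5 kHz.

14.5 kHz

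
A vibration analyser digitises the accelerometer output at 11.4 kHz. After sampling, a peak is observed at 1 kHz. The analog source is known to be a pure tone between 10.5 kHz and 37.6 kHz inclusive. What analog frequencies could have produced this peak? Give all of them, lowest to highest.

12.4 kHz, 21.8 kHz, 23.8 kHz, 33.2 kHz, 35.2 kHz

Frequencies that alias to 1 kHz are k·fs ± 1 kHz for integer k ≥ 0.
k=0: 1 kHz.
k=1: 10.4 kHz, 12.4 kHz.
k=2: 21.8 kHz, 23.8 kHz.
k=3: 33.2 kHz, 35.2 kHz.
k=4: 44.6 kHz, 46.6 kHz.
Within [10.5 kHz, 37.6 kHz]: 12.4 kHz, 21.8 kHz, 23.8 kHz, 33.2 kHz, 35.2 kHz.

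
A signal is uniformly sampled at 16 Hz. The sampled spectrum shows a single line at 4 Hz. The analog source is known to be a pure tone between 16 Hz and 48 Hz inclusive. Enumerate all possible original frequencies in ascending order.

20 Hz, 28 Hz, 36 Hz, 44 Hz

Frequencies that alias to 4 Hz are k·fs ± 4 Hz for integer k ≥ 0.
k=0: 4 Hz.
k=1: 12 Hz, 20 Hz.
k=2: 28 Hz, 36 Hz.
k=3: 44 Hz, 52 Hz.
k=4: 60 Hz, 68 Hz.
Within [16 Hz, 48 Hz]: 20 Hz, 28 Hz, 36 Hz, 44 Hz.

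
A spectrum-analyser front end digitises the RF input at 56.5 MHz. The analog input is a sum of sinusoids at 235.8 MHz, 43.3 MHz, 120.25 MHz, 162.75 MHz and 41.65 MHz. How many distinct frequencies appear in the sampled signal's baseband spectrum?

5

fs/2 = 28.25 MHz.
235.8 MHz mod fs = 9.8 MHz.
9.8 MHz ≤ fs/2 = 28.25 MHz, appears at 9.8 MHz.
43.3 MHz > fs/2 = 28.25 MHz, folds to fs − 43.3 MHz = 13.2 MHz.
120.25 MHz mod fs = 7.25 MHz.
7.25 MHz ≤ fs/2 = 28.25 MHz, appears at 7.25 MHz.
162.75 MHz mod fs = 49.75 MHz.
49.75 MHz > fs/2 = 28.25 MHz, folds to fs − 49.75 MHz = 6.75 MHz.
41.65 MHz > fs/2 = 28.25 MHz, folds to fs − 41.65 MHz = 14.85 MHz.
Distinct values: {6.75 MHz, 7.25 MHz, 9.8 MHz, 13.2 MHz, 14.85 MHz} → 5.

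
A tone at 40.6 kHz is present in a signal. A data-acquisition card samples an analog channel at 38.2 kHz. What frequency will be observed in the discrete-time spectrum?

40.6 kHz mod fs = 2.4 kHz.
2.4 kHz ≤ fs/2 = 19.1 kHz, appears at 2.4 kHz.

2.4 kHz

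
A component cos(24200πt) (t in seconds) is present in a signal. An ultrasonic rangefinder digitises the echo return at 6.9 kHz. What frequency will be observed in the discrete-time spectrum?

ω = 24200π rad/s → f = ω/(2π) = 12100 Hz = 12.1 kHz.
12.1 kHz mod fs = 5.2 kHz.
5.2 kHz > fs/2 = 3.45 kHz, folds to fs − 5.2 kHz = 1.7 kHz.

1.7 kHz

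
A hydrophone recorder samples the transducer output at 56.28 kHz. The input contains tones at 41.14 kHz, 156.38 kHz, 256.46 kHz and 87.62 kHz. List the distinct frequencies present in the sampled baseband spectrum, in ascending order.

12.46 kHz, 15.14 kHz, 24.94 kHz

fs/2 = 28.14 kHz.
41.14 kHz > fs/2 = 28.14 kHz, folds to fs − 41.14 kHz = 15.14 kHz.
156.38 kHz mod fs = 43.82 kHz.
43.82 kHz > fs/2 = 28.14 kHz, folds to fs − 43.82 kHz = 12.46 kHz.
256.46 kHz mod fs = 31.34 kHz.
31.34 kHz > fs/2 = 28.14 kHz, folds to fs − 31.34 kHz = 24.94 kHz.
87.62 kHz mod fs = 31.34 kHz.
31.34 kHz > fs/2 = 28.14 kHz, folds to fs − 31.34 kHz = 24.94 kHz.
Distinct values: {12.46 kHz, 15.14 kHz, 24.94 kHz}.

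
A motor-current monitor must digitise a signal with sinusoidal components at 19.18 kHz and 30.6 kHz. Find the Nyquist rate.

61.2 kHz

Highest-frequency component: 30.6 kHz.
Nyquist rate = 2 × 30.6 kHz = 61.2 kHz.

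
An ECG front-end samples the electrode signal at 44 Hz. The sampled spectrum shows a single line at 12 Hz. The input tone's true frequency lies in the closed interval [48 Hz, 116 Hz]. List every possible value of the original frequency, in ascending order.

56 Hz, 76 Hz, 100 Hz

Frequencies that alias to 12 Hz are k·fs ± 12 Hz for integer k ≥ 0.
k=0: 12 Hz.
k=1: 32 Hz, 56 Hz.
k=2: 76 Hz, 100 Hz.
k=3: 120 Hz, 144 Hz.
Within [48 Hz, 116 Hz]: 56 Hz, 76 Hz, 100 Hz.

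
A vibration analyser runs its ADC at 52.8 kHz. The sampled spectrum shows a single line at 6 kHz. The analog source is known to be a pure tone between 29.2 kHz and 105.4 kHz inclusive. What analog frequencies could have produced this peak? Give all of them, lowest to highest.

46.8 kHz, 58.8 kHz, 99.6 kHz

Frequencies that alias to 6 kHz are k·fs ± 6 kHz for integer k ≥ 0.
k=0: 6 kHz.
k=1: 46.8 kHz, 58.8 kHz.
k=2: 99.6 kHz, 111.6 kHz.
k=3: 152.4 kHz, 164.4 kHz.
Within [29.2 kHz, 105.4 kHz]: 46.8 kHz, 58.8 kHz, 99.6 kHz.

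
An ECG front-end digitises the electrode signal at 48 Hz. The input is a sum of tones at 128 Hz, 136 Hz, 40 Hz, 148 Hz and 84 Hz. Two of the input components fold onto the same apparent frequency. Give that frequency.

fs/2 = 24 Hz.
128 Hz mod fs = 32 Hz.
32 Hz > fs/2 = 24 Hz, folds to fs − 32 Hz = 16 Hz.
136 Hz mod fs = 40 Hz.
40 Hz > fs/2 = 24 Hz, folds to fs − 40 Hz = 8 Hz.
40 Hz > fs/2 = 24 Hz, folds to fs − 40 Hz = 8 Hz.
148 Hz mod fs = 4 Hz.
4 Hz ≤ fs/2 = 24 Hz, appears at 4 Hz.
84 Hz mod fs = 36 Hz.
36 Hz > fs/2 = 24 Hz, folds to fs − 36 Hz = 12 Hz.
40 Hz and 136 Hz both map to 8 Hz.

8 Hz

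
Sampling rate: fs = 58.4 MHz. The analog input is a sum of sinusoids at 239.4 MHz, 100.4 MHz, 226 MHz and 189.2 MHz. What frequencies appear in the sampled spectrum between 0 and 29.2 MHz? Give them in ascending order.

fs/2 = 29.2 MHz.
239.4 MHz mod fs = 5.8 MHz.
5.8 MHz ≤ fs/2 = 29.2 MHz, appears at 5.8 MHz.
100.4 MHz mod fs = 42 MHz.
42 MHz > fs/2 = 29.2 MHz, folds to fs − 42 MHz = 16.4 MHz.
226 MHz mod fs = 50.8 MHz.
50.8 MHz > fs/2 = 29.2 MHz, folds to fs − 50.8 MHz = 7.6 MHz.
189.2 MHz mod fs = 14 MHz.
14 MHz ≤ fs/2 = 29.2 MHz, appears at 14 MHz.
Distinct values: {5.8 MHz, 7.6 MHz, 14 MHz, 16.4 MHz}.

5.8 MHz, 7.6 MHz, 14 MHz, 16.4 MHz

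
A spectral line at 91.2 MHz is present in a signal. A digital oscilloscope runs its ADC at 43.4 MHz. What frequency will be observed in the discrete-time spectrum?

91.2 MHz mod fs = 4.4 MHz.
4.4 MHz ≤ fs/2 = 21.7 MHz, appears at 4.4 MHz.

4.4 MHz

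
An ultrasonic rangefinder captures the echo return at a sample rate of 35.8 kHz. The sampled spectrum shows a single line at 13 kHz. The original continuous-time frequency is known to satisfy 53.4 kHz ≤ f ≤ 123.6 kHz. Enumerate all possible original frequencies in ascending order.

Frequencies that alias to 13 kHz are k·fs ± 13 kHz for integer k ≥ 0.
k=0: 13 kHz.
k=1: 22.8 kHz, 48.8 kHz.
k=2: 58.6 kHz, 84.6 kHz.
k=3: 94.4 kHz, 120.4 kHz.
k=4: 130.2 kHz, 156.2 kHz.
Within [53.4 kHz, 123.6 kHz]: 58.6 kHz, 84.6 kHz, 94.4 kHz, 120.4 kHz.

58.6 kHz, 84.6 kHz, 94.4 kHz, 120.4 kHz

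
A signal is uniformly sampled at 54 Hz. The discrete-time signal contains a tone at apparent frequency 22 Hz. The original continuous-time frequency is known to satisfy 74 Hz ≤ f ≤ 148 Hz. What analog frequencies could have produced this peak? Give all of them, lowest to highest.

76 Hz, 86 Hz, 130 Hz, 140 Hz

Frequencies that alias to 22 Hz are k·fs ± 22 Hz for integer k ≥ 0.
k=0: 22 Hz.
k=1: 32 Hz, 76 Hz.
k=2: 86 Hz, 130 Hz.
k=3: 140 Hz, 184 Hz.
k=4: 194 Hz, 238 Hz.
Within [74 Hz, 148 Hz]: 76 Hz, 86 Hz, 130 Hz, 140 Hz.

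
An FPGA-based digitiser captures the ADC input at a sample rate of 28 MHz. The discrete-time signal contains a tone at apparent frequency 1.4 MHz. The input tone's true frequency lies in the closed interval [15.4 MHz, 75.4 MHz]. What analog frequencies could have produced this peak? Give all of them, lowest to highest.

26.6 MHz, 29.4 MHz, 54.6 MHz, 57.4 MHz

Frequencies that alias to 1.4 MHz are k·fs ± 1.4 MHz for integer k ≥ 0.
k=0: 1.4 MHz.
k=1: 26.6 MHz, 29.4 MHz.
k=2: 54.6 MHz, 57.4 MHz.
k=3: 82.6 MHz, 85.4 MHz.
Within [15.4 MHz, 75.4 MHz]: 26.6 MHz, 29.4 MHz, 54.6 MHz, 57.4 MHz.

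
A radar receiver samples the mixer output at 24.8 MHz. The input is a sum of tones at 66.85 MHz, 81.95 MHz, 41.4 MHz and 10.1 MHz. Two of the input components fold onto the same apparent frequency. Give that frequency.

fs/2 = 12.4 MHz.
66.85 MHz mod fs = 17.25 MHz.
17.25 MHz > fs/2 = 12.4 MHz, folds to fs − 17.25 MHz = 7.55 MHz.
81.95 MHz mod fs = 7.55 MHz.
7.55 MHz ≤ fs/2 = 12.4 MHz, appears at 7.55 MHz.
41.4 MHz mod fs = 16.6 MHz.
16.6 MHz > fs/2 = 12.4 MHz, folds to fs − 16.6 MHz = 8.2 MHz.
10.1 MHz ≤ fs/2 = 12.4 MHz, passes unchanged.
66.85 MHz and 81.95 MHz both map to 7.55 MHz.

7.55 MHz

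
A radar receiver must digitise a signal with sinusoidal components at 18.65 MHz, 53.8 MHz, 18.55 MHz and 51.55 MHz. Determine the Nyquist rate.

107.6 MHz

Highest-frequency component: 53.8 MHz.
Nyquist rate = 2 × 53.8 MHz = 107.6 MHz.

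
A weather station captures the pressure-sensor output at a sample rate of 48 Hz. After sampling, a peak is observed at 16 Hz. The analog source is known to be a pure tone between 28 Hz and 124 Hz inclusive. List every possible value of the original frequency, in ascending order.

32 Hz, 64 Hz, 80 Hz, 112 Hz

Frequencies that alias to 16 Hz are k·fs ± 16 Hz for integer k ≥ 0.
k=0: 16 Hz.
k=1: 32 Hz, 64 Hz.
k=2: 80 Hz, 112 Hz.
k=3: 128 Hz, 160 Hz.
Within [28 Hz, 124 Hz]: 32 Hz, 64 Hz, 80 Hz, 112 Hz.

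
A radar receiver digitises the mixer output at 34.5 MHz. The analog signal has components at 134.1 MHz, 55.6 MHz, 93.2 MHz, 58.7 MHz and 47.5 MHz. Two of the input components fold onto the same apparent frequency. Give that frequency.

fs/2 = 17.25 MHz.
134.1 MHz mod fs = 30.6 MHz.
30.6 MHz > fs/2 = 17.25 MHz, folds to fs − 30.6 MHz = 3.9 MHz.
55.6 MHz mod fs = 21.1 MHz.
21.1 MHz > fs/2 = 17.25 MHz, folds to fs − 21.1 MHz = 13.4 MHz.
93.2 MHz mod fs = 24.2 MHz.
24.2 MHz > fs/2 = 17.25 MHz, folds to fs − 24.2 MHz = 10.3 MHz.
58.7 MHz mod fs = 24.2 MHz.
24.2 MHz > fs/2 = 17.25 MHz, folds to fs − 24.2 MHz = 10.3 MHz.
47.5 MHz mod fs = 13 MHz.
13 MHz ≤ fs/2 = 17.25 MHz, appears at 13 MHz.
58.7 MHz and 93.2 MHz both map to 10.3 MHz.

10.3 MHz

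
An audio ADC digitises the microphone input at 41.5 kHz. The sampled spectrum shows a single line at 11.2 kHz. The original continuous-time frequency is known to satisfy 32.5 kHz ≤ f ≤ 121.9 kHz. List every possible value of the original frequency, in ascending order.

Frequencies that alias to 11.2 kHz are k·fs ± 11.2 kHz for integer k ≥ 0.
k=0: 11.2 kHz.
k=1: 30.3 kHz, 52.7 kHz.
k=2: 71.8 kHz, 94.2 kHz.
k=3: 113.3 kHz, 135.7 kHz.
k=4: 154.8 kHz, 177.2 kHz.
Within [32.5 kHz, 121.9 kHz]: 52.7 kHz, 71.8 kHz, 94.2 kHz, 113.3 kHz.

52.7 kHz, 71.8 kHz, 94.2 kHz, 113.3 kHz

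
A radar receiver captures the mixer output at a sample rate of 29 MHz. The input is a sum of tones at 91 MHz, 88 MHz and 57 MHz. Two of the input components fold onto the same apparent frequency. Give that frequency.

1 MHz

fs/2 = 14.5 MHz.
91 MHz mod fs = 4 MHz.
4 MHz ≤ fs/2 = 14.5 MHz, appears at 4 MHz.
88 MHz mod fs = 1 MHz.
1 MHz ≤ fs/2 = 14.5 MHz, appears at 1 MHz.
57 MHz mod fs = 28 MHz.
28 MHz > fs/2 = 14.5 MHz, folds to fs − 28 MHz = 1 MHz.
57 MHz and 88 MHz both map to 1 MHz.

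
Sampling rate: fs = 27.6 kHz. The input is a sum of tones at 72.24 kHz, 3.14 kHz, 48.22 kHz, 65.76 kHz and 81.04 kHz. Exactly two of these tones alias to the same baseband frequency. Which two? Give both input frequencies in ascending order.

fs/2 = 13.8 kHz.
72.24 kHz mod fs = 17.04 kHz.
17.04 kHz > fs/2 = 13.8 kHz, folds to fs − 17.04 kHz = 10.56 kHz.
3.14 kHz ≤ fs/2 = 13.8 kHz, passes unchanged.
48.22 kHz mod fs = 20.62 kHz.
20.62 kHz > fs/2 = 13.8 kHz, folds to fs − 20.62 kHz = 6.98 kHz.
65.76 kHz mod fs = 10.56 kHz.
10.56 kHz ≤ fs/2 = 13.8 kHz, appears at 10.56 kHz.
81.04 kHz mod fs = 25.84 kHz.
25.84 kHz > fs/2 = 13.8 kHz, folds to fs − 25.84 kHz = 1.76 kHz.
65.76 kHz and 72.24 kHz both map to 10.56 kHz.

65.76 kHz, 72.24 kHz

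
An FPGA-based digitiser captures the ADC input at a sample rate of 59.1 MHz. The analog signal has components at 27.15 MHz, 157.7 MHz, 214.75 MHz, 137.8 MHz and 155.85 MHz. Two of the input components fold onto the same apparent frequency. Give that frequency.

19.6 MHz

fs/2 = 29.55 MHz.
27.15 MHz ≤ fs/2 = 29.55 MHz, passes unchanged.
157.7 MHz mod fs = 39.5 MHz.
39.5 MHz > fs/2 = 29.55 MHz, folds to fs − 39.5 MHz = 19.6 MHz.
214.75 MHz mod fs = 37.45 MHz.
37.45 MHz > fs/2 = 29.55 MHz, folds to fs − 37.45 MHz = 21.65 MHz.
137.8 MHz mod fs = 19.6 MHz.
19.6 MHz ≤ fs/2 = 29.55 MHz, appears at 19.6 MHz.
155.85 MHz mod fs = 37.65 MHz.
37.65 MHz > fs/2 = 29.55 MHz, folds to fs − 37.65 MHz = 21.45 MHz.
137.8 MHz and 157.7 MHz both map to 19.6 MHz.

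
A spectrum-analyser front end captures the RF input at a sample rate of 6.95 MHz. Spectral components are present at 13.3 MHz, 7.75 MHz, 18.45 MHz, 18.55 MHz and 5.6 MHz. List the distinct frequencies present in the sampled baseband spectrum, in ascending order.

0.6 MHz, 0.8 MHz, 1.35 MHz, 2.3 MHz, 2.4 MHz

fs/2 = 3.475 MHz.
13.3 MHz mod fs = 6.35 MHz.
6.35 MHz > fs/2 = 3.475 MHz, folds to fs − 6.35 MHz = 0.6 MHz.
7.75 MHz mod fs = 0.8 MHz.
0.8 MHz ≤ fs/2 = 3.475 MHz, appears at 0.8 MHz.
18.45 MHz mod fs = 4.55 MHz.
4.55 MHz > fs/2 = 3.475 MHz, folds to fs − 4.55 MHz = 2.4 MHz.
18.55 MHz mod fs = 4.65 MHz.
4.65 MHz > fs/2 = 3.475 MHz, folds to fs − 4.65 MHz = 2.3 MHz.
5.6 MHz > fs/2 = 3.475 MHz, folds to fs − 5.6 MHz = 1.35 MHz.
Distinct values: {0.6 MHz, 0.8 MHz, 1.35 MHz, 2.3 MHz, 2.4 MHz}.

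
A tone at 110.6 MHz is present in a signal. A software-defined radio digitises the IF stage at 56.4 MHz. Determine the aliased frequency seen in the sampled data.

110.6 MHz mod fs = 54.2 MHz.
54.2 MHz > fs/2 = 28.2 MHz, folds to fs − 54.2 MHz = 2.2 MHz.

2.2 MHz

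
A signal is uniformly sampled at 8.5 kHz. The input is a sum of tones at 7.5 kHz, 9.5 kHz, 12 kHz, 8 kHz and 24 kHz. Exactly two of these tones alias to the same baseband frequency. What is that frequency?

fs/2 = 4.25 kHz.
7.5 kHz > fs/2 = 4.25 kHz, folds to fs − 7.5 kHz = 1 kHz.
9.5 kHz mod fs = 1 kHz.
1 kHz ≤ fs/2 = 4.25 kHz, appears at 1 kHz.
12 kHz mod fs = 3.5 kHz.
3.5 kHz ≤ fs/2 = 4.25 kHz, appears at 3.5 kHz.
8 kHz > fs/2 = 4.25 kHz, folds to fs − 8 kHz = 0.5 kHz.
24 kHz mod fs = 7 kHz.
7 kHz > fs/2 = 4.25 kHz, folds to fs − 7 kHz = 1.5 kHz.
7.5 kHz and 9.5 kHz both map to 1 kHz.

1 kHz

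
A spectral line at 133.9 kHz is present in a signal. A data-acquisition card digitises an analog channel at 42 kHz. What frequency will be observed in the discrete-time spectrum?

7.9 kHz

133.9 kHz mod fs = 7.9 kHz.
7.9 kHz ≤ fs/2 = 21 kHz, appears at 7.9 kHz.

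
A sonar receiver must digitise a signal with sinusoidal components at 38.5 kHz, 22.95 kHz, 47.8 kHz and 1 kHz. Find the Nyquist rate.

95.6 kHz

Highest-frequency component: 47.8 kHz.
Nyquist rate = 2 × 47.8 kHz = 95.6 kHz.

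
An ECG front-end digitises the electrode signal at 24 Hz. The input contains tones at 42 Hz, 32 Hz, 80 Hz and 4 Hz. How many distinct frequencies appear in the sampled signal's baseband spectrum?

fs/2 = 12 Hz.
42 Hz mod fs = 18 Hz.
18 Hz > fs/2 = 12 Hz, folds to fs − 18 Hz = 6 Hz.
32 Hz mod fs = 8 Hz.
8 Hz ≤ fs/2 = 12 Hz, appears at 8 Hz.
80 Hz mod fs = 8 Hz.
8 Hz ≤ fs/2 = 12 Hz, appears at 8 Hz.
4 Hz ≤ fs/2 = 12 Hz, passes unchanged.
Distinct values: {4 Hz, 6 Hz, 8 Hz} → 3.

3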